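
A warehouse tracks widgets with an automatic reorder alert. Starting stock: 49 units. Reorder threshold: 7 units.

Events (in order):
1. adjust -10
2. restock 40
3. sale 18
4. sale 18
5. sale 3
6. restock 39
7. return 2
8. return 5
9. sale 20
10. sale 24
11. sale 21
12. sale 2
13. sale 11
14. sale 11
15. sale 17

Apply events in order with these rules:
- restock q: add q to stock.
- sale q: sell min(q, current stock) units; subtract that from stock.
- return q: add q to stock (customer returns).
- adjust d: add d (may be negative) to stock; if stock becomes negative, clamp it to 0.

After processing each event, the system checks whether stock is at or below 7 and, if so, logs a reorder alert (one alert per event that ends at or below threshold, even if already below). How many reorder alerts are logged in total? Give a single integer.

Answer: 2

Derivation:
Processing events:
Start: stock = 49
  Event 1 (adjust -10): 49 + -10 = 39
  Event 2 (restock 40): 39 + 40 = 79
  Event 3 (sale 18): sell min(18,79)=18. stock: 79 - 18 = 61. total_sold = 18
  Event 4 (sale 18): sell min(18,61)=18. stock: 61 - 18 = 43. total_sold = 36
  Event 5 (sale 3): sell min(3,43)=3. stock: 43 - 3 = 40. total_sold = 39
  Event 6 (restock 39): 40 + 39 = 79
  Event 7 (return 2): 79 + 2 = 81
  Event 8 (return 5): 81 + 5 = 86
  Event 9 (sale 20): sell min(20,86)=20. stock: 86 - 20 = 66. total_sold = 59
  Event 10 (sale 24): sell min(24,66)=24. stock: 66 - 24 = 42. total_sold = 83
  Event 11 (sale 21): sell min(21,42)=21. stock: 42 - 21 = 21. total_sold = 104
  Event 12 (sale 2): sell min(2,21)=2. stock: 21 - 2 = 19. total_sold = 106
  Event 13 (sale 11): sell min(11,19)=11. stock: 19 - 11 = 8. total_sold = 117
  Event 14 (sale 11): sell min(11,8)=8. stock: 8 - 8 = 0. total_sold = 125
  Event 15 (sale 17): sell min(17,0)=0. stock: 0 - 0 = 0. total_sold = 125
Final: stock = 0, total_sold = 125

Checking against threshold 7:
  After event 1: stock=39 > 7
  After event 2: stock=79 > 7
  After event 3: stock=61 > 7
  After event 4: stock=43 > 7
  After event 5: stock=40 > 7
  After event 6: stock=79 > 7
  After event 7: stock=81 > 7
  After event 8: stock=86 > 7
  After event 9: stock=66 > 7
  After event 10: stock=42 > 7
  After event 11: stock=21 > 7
  After event 12: stock=19 > 7
  After event 13: stock=8 > 7
  After event 14: stock=0 <= 7 -> ALERT
  After event 15: stock=0 <= 7 -> ALERT
Alert events: [14, 15]. Count = 2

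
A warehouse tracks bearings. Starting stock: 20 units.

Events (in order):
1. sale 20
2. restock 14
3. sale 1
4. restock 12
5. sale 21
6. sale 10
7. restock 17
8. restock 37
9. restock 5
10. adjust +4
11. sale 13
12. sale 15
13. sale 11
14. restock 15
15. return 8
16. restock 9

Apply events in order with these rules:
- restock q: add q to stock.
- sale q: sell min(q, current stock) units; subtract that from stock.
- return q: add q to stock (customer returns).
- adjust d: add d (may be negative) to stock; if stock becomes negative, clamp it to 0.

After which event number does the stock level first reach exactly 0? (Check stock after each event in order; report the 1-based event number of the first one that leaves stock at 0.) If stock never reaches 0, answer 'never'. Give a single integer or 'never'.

Answer: 1

Derivation:
Processing events:
Start: stock = 20
  Event 1 (sale 20): sell min(20,20)=20. stock: 20 - 20 = 0. total_sold = 20
  Event 2 (restock 14): 0 + 14 = 14
  Event 3 (sale 1): sell min(1,14)=1. stock: 14 - 1 = 13. total_sold = 21
  Event 4 (restock 12): 13 + 12 = 25
  Event 5 (sale 21): sell min(21,25)=21. stock: 25 - 21 = 4. total_sold = 42
  Event 6 (sale 10): sell min(10,4)=4. stock: 4 - 4 = 0. total_sold = 46
  Event 7 (restock 17): 0 + 17 = 17
  Event 8 (restock 37): 17 + 37 = 54
  Event 9 (restock 5): 54 + 5 = 59
  Event 10 (adjust +4): 59 + 4 = 63
  Event 11 (sale 13): sell min(13,63)=13. stock: 63 - 13 = 50. total_sold = 59
  Event 12 (sale 15): sell min(15,50)=15. stock: 50 - 15 = 35. total_sold = 74
  Event 13 (sale 11): sell min(11,35)=11. stock: 35 - 11 = 24. total_sold = 85
  Event 14 (restock 15): 24 + 15 = 39
  Event 15 (return 8): 39 + 8 = 47
  Event 16 (restock 9): 47 + 9 = 56
Final: stock = 56, total_sold = 85

First zero at event 1.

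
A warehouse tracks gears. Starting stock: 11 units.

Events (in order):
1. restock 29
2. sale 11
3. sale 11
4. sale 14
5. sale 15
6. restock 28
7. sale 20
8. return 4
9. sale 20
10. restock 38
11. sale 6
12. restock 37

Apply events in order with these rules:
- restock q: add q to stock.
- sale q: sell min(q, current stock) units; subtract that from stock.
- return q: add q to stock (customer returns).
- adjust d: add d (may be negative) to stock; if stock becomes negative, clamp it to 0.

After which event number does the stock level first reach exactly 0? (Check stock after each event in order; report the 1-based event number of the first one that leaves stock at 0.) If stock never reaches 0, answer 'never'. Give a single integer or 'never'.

Processing events:
Start: stock = 11
  Event 1 (restock 29): 11 + 29 = 40
  Event 2 (sale 11): sell min(11,40)=11. stock: 40 - 11 = 29. total_sold = 11
  Event 3 (sale 11): sell min(11,29)=11. stock: 29 - 11 = 18. total_sold = 22
  Event 4 (sale 14): sell min(14,18)=14. stock: 18 - 14 = 4. total_sold = 36
  Event 5 (sale 15): sell min(15,4)=4. stock: 4 - 4 = 0. total_sold = 40
  Event 6 (restock 28): 0 + 28 = 28
  Event 7 (sale 20): sell min(20,28)=20. stock: 28 - 20 = 8. total_sold = 60
  Event 8 (return 4): 8 + 4 = 12
  Event 9 (sale 20): sell min(20,12)=12. stock: 12 - 12 = 0. total_sold = 72
  Event 10 (restock 38): 0 + 38 = 38
  Event 11 (sale 6): sell min(6,38)=6. stock: 38 - 6 = 32. total_sold = 78
  Event 12 (restock 37): 32 + 37 = 69
Final: stock = 69, total_sold = 78

First zero at event 5.

Answer: 5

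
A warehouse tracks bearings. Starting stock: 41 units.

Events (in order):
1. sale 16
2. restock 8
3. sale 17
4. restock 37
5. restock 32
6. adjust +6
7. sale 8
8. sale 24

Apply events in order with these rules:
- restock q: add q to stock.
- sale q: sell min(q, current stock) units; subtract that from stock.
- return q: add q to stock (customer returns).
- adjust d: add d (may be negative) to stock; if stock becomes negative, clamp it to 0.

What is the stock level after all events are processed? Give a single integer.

Processing events:
Start: stock = 41
  Event 1 (sale 16): sell min(16,41)=16. stock: 41 - 16 = 25. total_sold = 16
  Event 2 (restock 8): 25 + 8 = 33
  Event 3 (sale 17): sell min(17,33)=17. stock: 33 - 17 = 16. total_sold = 33
  Event 4 (restock 37): 16 + 37 = 53
  Event 5 (restock 32): 53 + 32 = 85
  Event 6 (adjust +6): 85 + 6 = 91
  Event 7 (sale 8): sell min(8,91)=8. stock: 91 - 8 = 83. total_sold = 41
  Event 8 (sale 24): sell min(24,83)=24. stock: 83 - 24 = 59. total_sold = 65
Final: stock = 59, total_sold = 65

Answer: 59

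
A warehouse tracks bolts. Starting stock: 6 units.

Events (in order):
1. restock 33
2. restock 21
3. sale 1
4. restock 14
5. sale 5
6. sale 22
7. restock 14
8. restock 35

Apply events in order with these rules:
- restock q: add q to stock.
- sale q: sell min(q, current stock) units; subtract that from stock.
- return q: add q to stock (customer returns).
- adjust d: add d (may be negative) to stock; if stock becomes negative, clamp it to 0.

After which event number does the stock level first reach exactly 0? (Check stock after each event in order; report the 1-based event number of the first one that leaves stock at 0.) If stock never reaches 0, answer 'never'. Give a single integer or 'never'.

Answer: never

Derivation:
Processing events:
Start: stock = 6
  Event 1 (restock 33): 6 + 33 = 39
  Event 2 (restock 21): 39 + 21 = 60
  Event 3 (sale 1): sell min(1,60)=1. stock: 60 - 1 = 59. total_sold = 1
  Event 4 (restock 14): 59 + 14 = 73
  Event 5 (sale 5): sell min(5,73)=5. stock: 73 - 5 = 68. total_sold = 6
  Event 6 (sale 22): sell min(22,68)=22. stock: 68 - 22 = 46. total_sold = 28
  Event 7 (restock 14): 46 + 14 = 60
  Event 8 (restock 35): 60 + 35 = 95
Final: stock = 95, total_sold = 28

Stock never reaches 0.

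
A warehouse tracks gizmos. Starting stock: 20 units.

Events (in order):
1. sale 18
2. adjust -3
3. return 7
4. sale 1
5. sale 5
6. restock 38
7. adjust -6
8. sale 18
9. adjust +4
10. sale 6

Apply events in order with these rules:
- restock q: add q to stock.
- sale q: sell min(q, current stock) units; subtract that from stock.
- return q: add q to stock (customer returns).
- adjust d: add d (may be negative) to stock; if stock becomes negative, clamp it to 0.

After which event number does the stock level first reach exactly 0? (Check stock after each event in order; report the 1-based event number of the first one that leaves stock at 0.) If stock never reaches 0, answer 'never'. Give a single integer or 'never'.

Answer: 2

Derivation:
Processing events:
Start: stock = 20
  Event 1 (sale 18): sell min(18,20)=18. stock: 20 - 18 = 2. total_sold = 18
  Event 2 (adjust -3): 2 + -3 = 0 (clamped to 0)
  Event 3 (return 7): 0 + 7 = 7
  Event 4 (sale 1): sell min(1,7)=1. stock: 7 - 1 = 6. total_sold = 19
  Event 5 (sale 5): sell min(5,6)=5. stock: 6 - 5 = 1. total_sold = 24
  Event 6 (restock 38): 1 + 38 = 39
  Event 7 (adjust -6): 39 + -6 = 33
  Event 8 (sale 18): sell min(18,33)=18. stock: 33 - 18 = 15. total_sold = 42
  Event 9 (adjust +4): 15 + 4 = 19
  Event 10 (sale 6): sell min(6,19)=6. stock: 19 - 6 = 13. total_sold = 48
Final: stock = 13, total_sold = 48

First zero at event 2.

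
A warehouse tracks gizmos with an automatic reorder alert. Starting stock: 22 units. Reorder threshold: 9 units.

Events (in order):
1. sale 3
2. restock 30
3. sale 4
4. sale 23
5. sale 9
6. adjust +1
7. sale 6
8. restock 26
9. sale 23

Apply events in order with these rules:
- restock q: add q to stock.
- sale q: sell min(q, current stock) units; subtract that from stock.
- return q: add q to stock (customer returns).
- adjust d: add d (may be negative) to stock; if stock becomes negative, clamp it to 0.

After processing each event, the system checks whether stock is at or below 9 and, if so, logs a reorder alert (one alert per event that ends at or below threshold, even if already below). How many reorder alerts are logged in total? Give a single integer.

Answer: 1

Derivation:
Processing events:
Start: stock = 22
  Event 1 (sale 3): sell min(3,22)=3. stock: 22 - 3 = 19. total_sold = 3
  Event 2 (restock 30): 19 + 30 = 49
  Event 3 (sale 4): sell min(4,49)=4. stock: 49 - 4 = 45. total_sold = 7
  Event 4 (sale 23): sell min(23,45)=23. stock: 45 - 23 = 22. total_sold = 30
  Event 5 (sale 9): sell min(9,22)=9. stock: 22 - 9 = 13. total_sold = 39
  Event 6 (adjust +1): 13 + 1 = 14
  Event 7 (sale 6): sell min(6,14)=6. stock: 14 - 6 = 8. total_sold = 45
  Event 8 (restock 26): 8 + 26 = 34
  Event 9 (sale 23): sell min(23,34)=23. stock: 34 - 23 = 11. total_sold = 68
Final: stock = 11, total_sold = 68

Checking against threshold 9:
  After event 1: stock=19 > 9
  After event 2: stock=49 > 9
  After event 3: stock=45 > 9
  After event 4: stock=22 > 9
  After event 5: stock=13 > 9
  After event 6: stock=14 > 9
  After event 7: stock=8 <= 9 -> ALERT
  After event 8: stock=34 > 9
  After event 9: stock=11 > 9
Alert events: [7]. Count = 1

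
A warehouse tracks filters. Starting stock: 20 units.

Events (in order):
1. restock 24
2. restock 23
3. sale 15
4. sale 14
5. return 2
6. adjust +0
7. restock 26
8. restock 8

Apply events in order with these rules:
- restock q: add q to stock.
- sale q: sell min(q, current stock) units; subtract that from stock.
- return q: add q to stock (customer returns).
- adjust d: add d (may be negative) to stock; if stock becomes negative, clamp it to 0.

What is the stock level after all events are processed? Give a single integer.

Answer: 74

Derivation:
Processing events:
Start: stock = 20
  Event 1 (restock 24): 20 + 24 = 44
  Event 2 (restock 23): 44 + 23 = 67
  Event 3 (sale 15): sell min(15,67)=15. stock: 67 - 15 = 52. total_sold = 15
  Event 4 (sale 14): sell min(14,52)=14. stock: 52 - 14 = 38. total_sold = 29
  Event 5 (return 2): 38 + 2 = 40
  Event 6 (adjust +0): 40 + 0 = 40
  Event 7 (restock 26): 40 + 26 = 66
  Event 8 (restock 8): 66 + 8 = 74
Final: stock = 74, total_sold = 29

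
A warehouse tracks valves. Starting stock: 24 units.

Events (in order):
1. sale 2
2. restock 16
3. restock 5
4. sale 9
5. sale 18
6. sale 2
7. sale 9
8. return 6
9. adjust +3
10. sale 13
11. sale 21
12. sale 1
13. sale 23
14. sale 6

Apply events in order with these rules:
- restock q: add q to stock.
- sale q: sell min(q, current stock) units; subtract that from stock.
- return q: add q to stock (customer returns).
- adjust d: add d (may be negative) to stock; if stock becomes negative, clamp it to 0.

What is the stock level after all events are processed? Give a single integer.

Processing events:
Start: stock = 24
  Event 1 (sale 2): sell min(2,24)=2. stock: 24 - 2 = 22. total_sold = 2
  Event 2 (restock 16): 22 + 16 = 38
  Event 3 (restock 5): 38 + 5 = 43
  Event 4 (sale 9): sell min(9,43)=9. stock: 43 - 9 = 34. total_sold = 11
  Event 5 (sale 18): sell min(18,34)=18. stock: 34 - 18 = 16. total_sold = 29
  Event 6 (sale 2): sell min(2,16)=2. stock: 16 - 2 = 14. total_sold = 31
  Event 7 (sale 9): sell min(9,14)=9. stock: 14 - 9 = 5. total_sold = 40
  Event 8 (return 6): 5 + 6 = 11
  Event 9 (adjust +3): 11 + 3 = 14
  Event 10 (sale 13): sell min(13,14)=13. stock: 14 - 13 = 1. total_sold = 53
  Event 11 (sale 21): sell min(21,1)=1. stock: 1 - 1 = 0. total_sold = 54
  Event 12 (sale 1): sell min(1,0)=0. stock: 0 - 0 = 0. total_sold = 54
  Event 13 (sale 23): sell min(23,0)=0. stock: 0 - 0 = 0. total_sold = 54
  Event 14 (sale 6): sell min(6,0)=0. stock: 0 - 0 = 0. total_sold = 54
Final: stock = 0, total_sold = 54

Answer: 0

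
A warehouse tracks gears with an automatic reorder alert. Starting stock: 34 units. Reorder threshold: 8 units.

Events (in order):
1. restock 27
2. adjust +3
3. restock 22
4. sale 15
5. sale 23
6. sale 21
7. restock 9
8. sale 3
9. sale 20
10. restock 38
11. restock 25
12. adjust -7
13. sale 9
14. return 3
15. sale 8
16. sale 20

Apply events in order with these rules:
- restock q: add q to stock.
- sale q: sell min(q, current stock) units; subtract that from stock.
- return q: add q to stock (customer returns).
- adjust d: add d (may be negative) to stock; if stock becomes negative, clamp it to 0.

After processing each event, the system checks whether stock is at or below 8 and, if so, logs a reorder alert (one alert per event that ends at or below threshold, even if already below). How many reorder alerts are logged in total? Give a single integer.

Answer: 0

Derivation:
Processing events:
Start: stock = 34
  Event 1 (restock 27): 34 + 27 = 61
  Event 2 (adjust +3): 61 + 3 = 64
  Event 3 (restock 22): 64 + 22 = 86
  Event 4 (sale 15): sell min(15,86)=15. stock: 86 - 15 = 71. total_sold = 15
  Event 5 (sale 23): sell min(23,71)=23. stock: 71 - 23 = 48. total_sold = 38
  Event 6 (sale 21): sell min(21,48)=21. stock: 48 - 21 = 27. total_sold = 59
  Event 7 (restock 9): 27 + 9 = 36
  Event 8 (sale 3): sell min(3,36)=3. stock: 36 - 3 = 33. total_sold = 62
  Event 9 (sale 20): sell min(20,33)=20. stock: 33 - 20 = 13. total_sold = 82
  Event 10 (restock 38): 13 + 38 = 51
  Event 11 (restock 25): 51 + 25 = 76
  Event 12 (adjust -7): 76 + -7 = 69
  Event 13 (sale 9): sell min(9,69)=9. stock: 69 - 9 = 60. total_sold = 91
  Event 14 (return 3): 60 + 3 = 63
  Event 15 (sale 8): sell min(8,63)=8. stock: 63 - 8 = 55. total_sold = 99
  Event 16 (sale 20): sell min(20,55)=20. stock: 55 - 20 = 35. total_sold = 119
Final: stock = 35, total_sold = 119

Checking against threshold 8:
  After event 1: stock=61 > 8
  After event 2: stock=64 > 8
  After event 3: stock=86 > 8
  After event 4: stock=71 > 8
  After event 5: stock=48 > 8
  After event 6: stock=27 > 8
  After event 7: stock=36 > 8
  After event 8: stock=33 > 8
  After event 9: stock=13 > 8
  After event 10: stock=51 > 8
  After event 11: stock=76 > 8
  After event 12: stock=69 > 8
  After event 13: stock=60 > 8
  After event 14: stock=63 > 8
  After event 15: stock=55 > 8
  After event 16: stock=35 > 8
Alert events: []. Count = 0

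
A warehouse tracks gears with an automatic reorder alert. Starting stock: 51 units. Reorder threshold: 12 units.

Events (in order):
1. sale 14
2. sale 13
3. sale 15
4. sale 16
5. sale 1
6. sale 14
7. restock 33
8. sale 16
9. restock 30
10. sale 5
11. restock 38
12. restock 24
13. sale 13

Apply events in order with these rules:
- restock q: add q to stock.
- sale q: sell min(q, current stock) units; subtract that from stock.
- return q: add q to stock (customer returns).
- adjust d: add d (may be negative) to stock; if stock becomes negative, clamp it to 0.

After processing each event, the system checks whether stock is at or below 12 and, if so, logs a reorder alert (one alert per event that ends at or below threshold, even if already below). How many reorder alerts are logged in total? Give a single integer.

Answer: 4

Derivation:
Processing events:
Start: stock = 51
  Event 1 (sale 14): sell min(14,51)=14. stock: 51 - 14 = 37. total_sold = 14
  Event 2 (sale 13): sell min(13,37)=13. stock: 37 - 13 = 24. total_sold = 27
  Event 3 (sale 15): sell min(15,24)=15. stock: 24 - 15 = 9. total_sold = 42
  Event 4 (sale 16): sell min(16,9)=9. stock: 9 - 9 = 0. total_sold = 51
  Event 5 (sale 1): sell min(1,0)=0. stock: 0 - 0 = 0. total_sold = 51
  Event 6 (sale 14): sell min(14,0)=0. stock: 0 - 0 = 0. total_sold = 51
  Event 7 (restock 33): 0 + 33 = 33
  Event 8 (sale 16): sell min(16,33)=16. stock: 33 - 16 = 17. total_sold = 67
  Event 9 (restock 30): 17 + 30 = 47
  Event 10 (sale 5): sell min(5,47)=5. stock: 47 - 5 = 42. total_sold = 72
  Event 11 (restock 38): 42 + 38 = 80
  Event 12 (restock 24): 80 + 24 = 104
  Event 13 (sale 13): sell min(13,104)=13. stock: 104 - 13 = 91. total_sold = 85
Final: stock = 91, total_sold = 85

Checking against threshold 12:
  After event 1: stock=37 > 12
  After event 2: stock=24 > 12
  After event 3: stock=9 <= 12 -> ALERT
  After event 4: stock=0 <= 12 -> ALERT
  After event 5: stock=0 <= 12 -> ALERT
  After event 6: stock=0 <= 12 -> ALERT
  After event 7: stock=33 > 12
  After event 8: stock=17 > 12
  After event 9: stock=47 > 12
  After event 10: stock=42 > 12
  After event 11: stock=80 > 12
  After event 12: stock=104 > 12
  After event 13: stock=91 > 12
Alert events: [3, 4, 5, 6]. Count = 4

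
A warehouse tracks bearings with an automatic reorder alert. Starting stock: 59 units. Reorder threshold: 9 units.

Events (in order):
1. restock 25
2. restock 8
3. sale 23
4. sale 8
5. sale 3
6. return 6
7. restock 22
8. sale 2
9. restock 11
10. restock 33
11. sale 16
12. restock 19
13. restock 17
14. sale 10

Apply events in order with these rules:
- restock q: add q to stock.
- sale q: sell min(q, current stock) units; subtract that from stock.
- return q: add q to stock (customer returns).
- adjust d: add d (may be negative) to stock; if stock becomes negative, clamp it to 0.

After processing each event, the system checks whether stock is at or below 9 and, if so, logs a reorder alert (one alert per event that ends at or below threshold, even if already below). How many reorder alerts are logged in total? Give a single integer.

Answer: 0

Derivation:
Processing events:
Start: stock = 59
  Event 1 (restock 25): 59 + 25 = 84
  Event 2 (restock 8): 84 + 8 = 92
  Event 3 (sale 23): sell min(23,92)=23. stock: 92 - 23 = 69. total_sold = 23
  Event 4 (sale 8): sell min(8,69)=8. stock: 69 - 8 = 61. total_sold = 31
  Event 5 (sale 3): sell min(3,61)=3. stock: 61 - 3 = 58. total_sold = 34
  Event 6 (return 6): 58 + 6 = 64
  Event 7 (restock 22): 64 + 22 = 86
  Event 8 (sale 2): sell min(2,86)=2. stock: 86 - 2 = 84. total_sold = 36
  Event 9 (restock 11): 84 + 11 = 95
  Event 10 (restock 33): 95 + 33 = 128
  Event 11 (sale 16): sell min(16,128)=16. stock: 128 - 16 = 112. total_sold = 52
  Event 12 (restock 19): 112 + 19 = 131
  Event 13 (restock 17): 131 + 17 = 148
  Event 14 (sale 10): sell min(10,148)=10. stock: 148 - 10 = 138. total_sold = 62
Final: stock = 138, total_sold = 62

Checking against threshold 9:
  After event 1: stock=84 > 9
  After event 2: stock=92 > 9
  After event 3: stock=69 > 9
  After event 4: stock=61 > 9
  After event 5: stock=58 > 9
  After event 6: stock=64 > 9
  After event 7: stock=86 > 9
  After event 8: stock=84 > 9
  After event 9: stock=95 > 9
  After event 10: stock=128 > 9
  After event 11: stock=112 > 9
  After event 12: stock=131 > 9
  After event 13: stock=148 > 9
  After event 14: stock=138 > 9
Alert events: []. Count = 0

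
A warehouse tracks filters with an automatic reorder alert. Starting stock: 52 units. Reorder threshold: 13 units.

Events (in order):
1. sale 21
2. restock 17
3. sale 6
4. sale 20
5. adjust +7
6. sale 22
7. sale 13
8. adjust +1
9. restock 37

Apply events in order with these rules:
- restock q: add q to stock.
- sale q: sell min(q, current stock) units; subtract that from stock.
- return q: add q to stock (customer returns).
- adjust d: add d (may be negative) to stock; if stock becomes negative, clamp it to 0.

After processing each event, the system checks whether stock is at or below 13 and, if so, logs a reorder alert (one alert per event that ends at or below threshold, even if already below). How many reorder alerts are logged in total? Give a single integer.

Answer: 3

Derivation:
Processing events:
Start: stock = 52
  Event 1 (sale 21): sell min(21,52)=21. stock: 52 - 21 = 31. total_sold = 21
  Event 2 (restock 17): 31 + 17 = 48
  Event 3 (sale 6): sell min(6,48)=6. stock: 48 - 6 = 42. total_sold = 27
  Event 4 (sale 20): sell min(20,42)=20. stock: 42 - 20 = 22. total_sold = 47
  Event 5 (adjust +7): 22 + 7 = 29
  Event 6 (sale 22): sell min(22,29)=22. stock: 29 - 22 = 7. total_sold = 69
  Event 7 (sale 13): sell min(13,7)=7. stock: 7 - 7 = 0. total_sold = 76
  Event 8 (adjust +1): 0 + 1 = 1
  Event 9 (restock 37): 1 + 37 = 38
Final: stock = 38, total_sold = 76

Checking against threshold 13:
  After event 1: stock=31 > 13
  After event 2: stock=48 > 13
  After event 3: stock=42 > 13
  After event 4: stock=22 > 13
  After event 5: stock=29 > 13
  After event 6: stock=7 <= 13 -> ALERT
  After event 7: stock=0 <= 13 -> ALERT
  After event 8: stock=1 <= 13 -> ALERT
  After event 9: stock=38 > 13
Alert events: [6, 7, 8]. Count = 3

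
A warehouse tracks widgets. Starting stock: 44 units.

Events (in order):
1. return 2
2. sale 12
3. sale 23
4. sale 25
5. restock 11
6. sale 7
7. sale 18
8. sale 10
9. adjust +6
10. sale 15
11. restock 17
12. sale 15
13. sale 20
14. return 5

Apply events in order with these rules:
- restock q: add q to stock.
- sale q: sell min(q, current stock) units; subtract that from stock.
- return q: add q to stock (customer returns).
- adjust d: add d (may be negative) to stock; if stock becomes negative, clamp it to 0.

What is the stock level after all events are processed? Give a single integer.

Answer: 5

Derivation:
Processing events:
Start: stock = 44
  Event 1 (return 2): 44 + 2 = 46
  Event 2 (sale 12): sell min(12,46)=12. stock: 46 - 12 = 34. total_sold = 12
  Event 3 (sale 23): sell min(23,34)=23. stock: 34 - 23 = 11. total_sold = 35
  Event 4 (sale 25): sell min(25,11)=11. stock: 11 - 11 = 0. total_sold = 46
  Event 5 (restock 11): 0 + 11 = 11
  Event 6 (sale 7): sell min(7,11)=7. stock: 11 - 7 = 4. total_sold = 53
  Event 7 (sale 18): sell min(18,4)=4. stock: 4 - 4 = 0. total_sold = 57
  Event 8 (sale 10): sell min(10,0)=0. stock: 0 - 0 = 0. total_sold = 57
  Event 9 (adjust +6): 0 + 6 = 6
  Event 10 (sale 15): sell min(15,6)=6. stock: 6 - 6 = 0. total_sold = 63
  Event 11 (restock 17): 0 + 17 = 17
  Event 12 (sale 15): sell min(15,17)=15. stock: 17 - 15 = 2. total_sold = 78
  Event 13 (sale 20): sell min(20,2)=2. stock: 2 - 2 = 0. total_sold = 80
  Event 14 (return 5): 0 + 5 = 5
Final: stock = 5, total_sold = 80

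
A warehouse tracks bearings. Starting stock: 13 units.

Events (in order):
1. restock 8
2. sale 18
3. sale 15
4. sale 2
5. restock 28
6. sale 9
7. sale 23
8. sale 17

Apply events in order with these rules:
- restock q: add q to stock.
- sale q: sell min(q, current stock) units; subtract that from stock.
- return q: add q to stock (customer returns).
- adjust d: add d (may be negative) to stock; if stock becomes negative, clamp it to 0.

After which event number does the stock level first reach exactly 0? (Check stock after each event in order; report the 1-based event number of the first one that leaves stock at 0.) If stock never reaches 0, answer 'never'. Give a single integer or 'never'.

Processing events:
Start: stock = 13
  Event 1 (restock 8): 13 + 8 = 21
  Event 2 (sale 18): sell min(18,21)=18. stock: 21 - 18 = 3. total_sold = 18
  Event 3 (sale 15): sell min(15,3)=3. stock: 3 - 3 = 0. total_sold = 21
  Event 4 (sale 2): sell min(2,0)=0. stock: 0 - 0 = 0. total_sold = 21
  Event 5 (restock 28): 0 + 28 = 28
  Event 6 (sale 9): sell min(9,28)=9. stock: 28 - 9 = 19. total_sold = 30
  Event 7 (sale 23): sell min(23,19)=19. stock: 19 - 19 = 0. total_sold = 49
  Event 8 (sale 17): sell min(17,0)=0. stock: 0 - 0 = 0. total_sold = 49
Final: stock = 0, total_sold = 49

First zero at event 3.

Answer: 3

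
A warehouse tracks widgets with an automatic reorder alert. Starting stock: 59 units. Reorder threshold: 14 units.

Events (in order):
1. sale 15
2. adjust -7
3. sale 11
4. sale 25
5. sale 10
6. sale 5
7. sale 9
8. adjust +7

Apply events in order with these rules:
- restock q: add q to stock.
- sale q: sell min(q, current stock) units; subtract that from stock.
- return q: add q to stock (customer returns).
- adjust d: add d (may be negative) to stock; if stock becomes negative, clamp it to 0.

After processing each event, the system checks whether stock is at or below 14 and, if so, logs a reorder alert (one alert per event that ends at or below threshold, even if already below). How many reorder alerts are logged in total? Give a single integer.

Answer: 5

Derivation:
Processing events:
Start: stock = 59
  Event 1 (sale 15): sell min(15,59)=15. stock: 59 - 15 = 44. total_sold = 15
  Event 2 (adjust -7): 44 + -7 = 37
  Event 3 (sale 11): sell min(11,37)=11. stock: 37 - 11 = 26. total_sold = 26
  Event 4 (sale 25): sell min(25,26)=25. stock: 26 - 25 = 1. total_sold = 51
  Event 5 (sale 10): sell min(10,1)=1. stock: 1 - 1 = 0. total_sold = 52
  Event 6 (sale 5): sell min(5,0)=0. stock: 0 - 0 = 0. total_sold = 52
  Event 7 (sale 9): sell min(9,0)=0. stock: 0 - 0 = 0. total_sold = 52
  Event 8 (adjust +7): 0 + 7 = 7
Final: stock = 7, total_sold = 52

Checking against threshold 14:
  After event 1: stock=44 > 14
  After event 2: stock=37 > 14
  After event 3: stock=26 > 14
  After event 4: stock=1 <= 14 -> ALERT
  After event 5: stock=0 <= 14 -> ALERT
  After event 6: stock=0 <= 14 -> ALERT
  After event 7: stock=0 <= 14 -> ALERT
  After event 8: stock=7 <= 14 -> ALERT
Alert events: [4, 5, 6, 7, 8]. Count = 5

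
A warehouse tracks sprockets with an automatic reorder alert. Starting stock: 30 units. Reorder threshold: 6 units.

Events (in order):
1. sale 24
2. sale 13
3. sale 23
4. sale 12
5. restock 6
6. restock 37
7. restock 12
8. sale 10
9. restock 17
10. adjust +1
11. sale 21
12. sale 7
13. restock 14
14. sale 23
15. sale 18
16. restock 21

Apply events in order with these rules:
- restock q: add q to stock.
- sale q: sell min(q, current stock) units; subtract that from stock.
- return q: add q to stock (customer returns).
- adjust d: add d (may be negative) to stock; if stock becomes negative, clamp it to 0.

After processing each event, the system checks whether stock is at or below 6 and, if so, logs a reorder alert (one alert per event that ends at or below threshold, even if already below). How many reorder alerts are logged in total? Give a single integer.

Processing events:
Start: stock = 30
  Event 1 (sale 24): sell min(24,30)=24. stock: 30 - 24 = 6. total_sold = 24
  Event 2 (sale 13): sell min(13,6)=6. stock: 6 - 6 = 0. total_sold = 30
  Event 3 (sale 23): sell min(23,0)=0. stock: 0 - 0 = 0. total_sold = 30
  Event 4 (sale 12): sell min(12,0)=0. stock: 0 - 0 = 0. total_sold = 30
  Event 5 (restock 6): 0 + 6 = 6
  Event 6 (restock 37): 6 + 37 = 43
  Event 7 (restock 12): 43 + 12 = 55
  Event 8 (sale 10): sell min(10,55)=10. stock: 55 - 10 = 45. total_sold = 40
  Event 9 (restock 17): 45 + 17 = 62
  Event 10 (adjust +1): 62 + 1 = 63
  Event 11 (sale 21): sell min(21,63)=21. stock: 63 - 21 = 42. total_sold = 61
  Event 12 (sale 7): sell min(7,42)=7. stock: 42 - 7 = 35. total_sold = 68
  Event 13 (restock 14): 35 + 14 = 49
  Event 14 (sale 23): sell min(23,49)=23. stock: 49 - 23 = 26. total_sold = 91
  Event 15 (sale 18): sell min(18,26)=18. stock: 26 - 18 = 8. total_sold = 109
  Event 16 (restock 21): 8 + 21 = 29
Final: stock = 29, total_sold = 109

Checking against threshold 6:
  After event 1: stock=6 <= 6 -> ALERT
  After event 2: stock=0 <= 6 -> ALERT
  After event 3: stock=0 <= 6 -> ALERT
  After event 4: stock=0 <= 6 -> ALERT
  After event 5: stock=6 <= 6 -> ALERT
  After event 6: stock=43 > 6
  After event 7: stock=55 > 6
  After event 8: stock=45 > 6
  After event 9: stock=62 > 6
  After event 10: stock=63 > 6
  After event 11: stock=42 > 6
  After event 12: stock=35 > 6
  After event 13: stock=49 > 6
  After event 14: stock=26 > 6
  After event 15: stock=8 > 6
  After event 16: stock=29 > 6
Alert events: [1, 2, 3, 4, 5]. Count = 5

Answer: 5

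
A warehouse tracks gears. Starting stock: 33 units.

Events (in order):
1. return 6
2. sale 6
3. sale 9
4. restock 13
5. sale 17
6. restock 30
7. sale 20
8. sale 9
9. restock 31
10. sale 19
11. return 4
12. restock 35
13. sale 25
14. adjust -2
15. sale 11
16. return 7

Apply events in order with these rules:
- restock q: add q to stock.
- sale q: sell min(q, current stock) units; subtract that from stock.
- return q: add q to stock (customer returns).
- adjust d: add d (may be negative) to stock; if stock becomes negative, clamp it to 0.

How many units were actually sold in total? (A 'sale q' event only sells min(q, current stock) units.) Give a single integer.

Answer: 116

Derivation:
Processing events:
Start: stock = 33
  Event 1 (return 6): 33 + 6 = 39
  Event 2 (sale 6): sell min(6,39)=6. stock: 39 - 6 = 33. total_sold = 6
  Event 3 (sale 9): sell min(9,33)=9. stock: 33 - 9 = 24. total_sold = 15
  Event 4 (restock 13): 24 + 13 = 37
  Event 5 (sale 17): sell min(17,37)=17. stock: 37 - 17 = 20. total_sold = 32
  Event 6 (restock 30): 20 + 30 = 50
  Event 7 (sale 20): sell min(20,50)=20. stock: 50 - 20 = 30. total_sold = 52
  Event 8 (sale 9): sell min(9,30)=9. stock: 30 - 9 = 21. total_sold = 61
  Event 9 (restock 31): 21 + 31 = 52
  Event 10 (sale 19): sell min(19,52)=19. stock: 52 - 19 = 33. total_sold = 80
  Event 11 (return 4): 33 + 4 = 37
  Event 12 (restock 35): 37 + 35 = 72
  Event 13 (sale 25): sell min(25,72)=25. stock: 72 - 25 = 47. total_sold = 105
  Event 14 (adjust -2): 47 + -2 = 45
  Event 15 (sale 11): sell min(11,45)=11. stock: 45 - 11 = 34. total_sold = 116
  Event 16 (return 7): 34 + 7 = 41
Final: stock = 41, total_sold = 116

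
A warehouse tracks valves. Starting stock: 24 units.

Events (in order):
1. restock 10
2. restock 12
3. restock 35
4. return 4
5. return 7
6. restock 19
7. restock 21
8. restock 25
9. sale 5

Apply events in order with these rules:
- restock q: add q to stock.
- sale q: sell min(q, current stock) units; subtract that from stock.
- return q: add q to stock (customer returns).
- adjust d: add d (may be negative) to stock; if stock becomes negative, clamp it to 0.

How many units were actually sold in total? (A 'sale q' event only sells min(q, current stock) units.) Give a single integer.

Answer: 5

Derivation:
Processing events:
Start: stock = 24
  Event 1 (restock 10): 24 + 10 = 34
  Event 2 (restock 12): 34 + 12 = 46
  Event 3 (restock 35): 46 + 35 = 81
  Event 4 (return 4): 81 + 4 = 85
  Event 5 (return 7): 85 + 7 = 92
  Event 6 (restock 19): 92 + 19 = 111
  Event 7 (restock 21): 111 + 21 = 132
  Event 8 (restock 25): 132 + 25 = 157
  Event 9 (sale 5): sell min(5,157)=5. stock: 157 - 5 = 152. total_sold = 5
Final: stock = 152, total_sold = 5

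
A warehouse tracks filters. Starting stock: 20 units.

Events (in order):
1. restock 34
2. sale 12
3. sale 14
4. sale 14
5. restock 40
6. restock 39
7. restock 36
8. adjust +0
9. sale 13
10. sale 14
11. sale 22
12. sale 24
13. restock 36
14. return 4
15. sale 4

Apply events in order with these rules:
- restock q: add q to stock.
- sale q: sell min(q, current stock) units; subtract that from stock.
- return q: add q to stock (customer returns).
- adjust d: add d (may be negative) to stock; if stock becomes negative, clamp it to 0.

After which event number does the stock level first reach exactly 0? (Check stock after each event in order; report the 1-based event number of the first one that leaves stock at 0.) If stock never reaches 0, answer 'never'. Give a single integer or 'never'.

Answer: never

Derivation:
Processing events:
Start: stock = 20
  Event 1 (restock 34): 20 + 34 = 54
  Event 2 (sale 12): sell min(12,54)=12. stock: 54 - 12 = 42. total_sold = 12
  Event 3 (sale 14): sell min(14,42)=14. stock: 42 - 14 = 28. total_sold = 26
  Event 4 (sale 14): sell min(14,28)=14. stock: 28 - 14 = 14. total_sold = 40
  Event 5 (restock 40): 14 + 40 = 54
  Event 6 (restock 39): 54 + 39 = 93
  Event 7 (restock 36): 93 + 36 = 129
  Event 8 (adjust +0): 129 + 0 = 129
  Event 9 (sale 13): sell min(13,129)=13. stock: 129 - 13 = 116. total_sold = 53
  Event 10 (sale 14): sell min(14,116)=14. stock: 116 - 14 = 102. total_sold = 67
  Event 11 (sale 22): sell min(22,102)=22. stock: 102 - 22 = 80. total_sold = 89
  Event 12 (sale 24): sell min(24,80)=24. stock: 80 - 24 = 56. total_sold = 113
  Event 13 (restock 36): 56 + 36 = 92
  Event 14 (return 4): 92 + 4 = 96
  Event 15 (sale 4): sell min(4,96)=4. stock: 96 - 4 = 92. total_sold = 117
Final: stock = 92, total_sold = 117

Stock never reaches 0.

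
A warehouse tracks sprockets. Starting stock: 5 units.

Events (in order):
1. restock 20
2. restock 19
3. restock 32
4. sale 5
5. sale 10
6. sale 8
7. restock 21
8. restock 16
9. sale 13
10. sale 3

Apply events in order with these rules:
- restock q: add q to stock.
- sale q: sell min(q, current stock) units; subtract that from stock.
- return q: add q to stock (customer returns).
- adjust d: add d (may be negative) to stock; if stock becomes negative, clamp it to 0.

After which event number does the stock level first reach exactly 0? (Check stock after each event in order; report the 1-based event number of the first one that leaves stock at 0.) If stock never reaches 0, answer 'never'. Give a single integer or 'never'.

Processing events:
Start: stock = 5
  Event 1 (restock 20): 5 + 20 = 25
  Event 2 (restock 19): 25 + 19 = 44
  Event 3 (restock 32): 44 + 32 = 76
  Event 4 (sale 5): sell min(5,76)=5. stock: 76 - 5 = 71. total_sold = 5
  Event 5 (sale 10): sell min(10,71)=10. stock: 71 - 10 = 61. total_sold = 15
  Event 6 (sale 8): sell min(8,61)=8. stock: 61 - 8 = 53. total_sold = 23
  Event 7 (restock 21): 53 + 21 = 74
  Event 8 (restock 16): 74 + 16 = 90
  Event 9 (sale 13): sell min(13,90)=13. stock: 90 - 13 = 77. total_sold = 36
  Event 10 (sale 3): sell min(3,77)=3. stock: 77 - 3 = 74. total_sold = 39
Final: stock = 74, total_sold = 39

Stock never reaches 0.

Answer: never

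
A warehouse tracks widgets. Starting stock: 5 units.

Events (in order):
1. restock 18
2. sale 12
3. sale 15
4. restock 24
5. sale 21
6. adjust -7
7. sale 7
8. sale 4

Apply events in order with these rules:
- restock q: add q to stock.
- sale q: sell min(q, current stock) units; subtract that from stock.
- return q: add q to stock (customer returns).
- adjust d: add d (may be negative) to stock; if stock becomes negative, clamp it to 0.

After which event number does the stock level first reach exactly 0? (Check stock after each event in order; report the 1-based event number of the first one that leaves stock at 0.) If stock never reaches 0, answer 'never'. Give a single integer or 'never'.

Answer: 3

Derivation:
Processing events:
Start: stock = 5
  Event 1 (restock 18): 5 + 18 = 23
  Event 2 (sale 12): sell min(12,23)=12. stock: 23 - 12 = 11. total_sold = 12
  Event 3 (sale 15): sell min(15,11)=11. stock: 11 - 11 = 0. total_sold = 23
  Event 4 (restock 24): 0 + 24 = 24
  Event 5 (sale 21): sell min(21,24)=21. stock: 24 - 21 = 3. total_sold = 44
  Event 6 (adjust -7): 3 + -7 = 0 (clamped to 0)
  Event 7 (sale 7): sell min(7,0)=0. stock: 0 - 0 = 0. total_sold = 44
  Event 8 (sale 4): sell min(4,0)=0. stock: 0 - 0 = 0. total_sold = 44
Final: stock = 0, total_sold = 44

First zero at event 3.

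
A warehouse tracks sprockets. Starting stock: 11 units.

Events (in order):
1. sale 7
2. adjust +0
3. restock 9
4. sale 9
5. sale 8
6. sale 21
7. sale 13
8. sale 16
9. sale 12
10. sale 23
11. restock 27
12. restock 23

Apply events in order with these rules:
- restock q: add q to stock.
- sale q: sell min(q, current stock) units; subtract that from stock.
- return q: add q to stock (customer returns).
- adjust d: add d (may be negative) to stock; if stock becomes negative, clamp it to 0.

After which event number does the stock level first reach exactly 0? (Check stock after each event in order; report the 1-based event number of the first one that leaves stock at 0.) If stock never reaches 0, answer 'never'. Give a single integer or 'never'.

Answer: 5

Derivation:
Processing events:
Start: stock = 11
  Event 1 (sale 7): sell min(7,11)=7. stock: 11 - 7 = 4. total_sold = 7
  Event 2 (adjust +0): 4 + 0 = 4
  Event 3 (restock 9): 4 + 9 = 13
  Event 4 (sale 9): sell min(9,13)=9. stock: 13 - 9 = 4. total_sold = 16
  Event 5 (sale 8): sell min(8,4)=4. stock: 4 - 4 = 0. total_sold = 20
  Event 6 (sale 21): sell min(21,0)=0. stock: 0 - 0 = 0. total_sold = 20
  Event 7 (sale 13): sell min(13,0)=0. stock: 0 - 0 = 0. total_sold = 20
  Event 8 (sale 16): sell min(16,0)=0. stock: 0 - 0 = 0. total_sold = 20
  Event 9 (sale 12): sell min(12,0)=0. stock: 0 - 0 = 0. total_sold = 20
  Event 10 (sale 23): sell min(23,0)=0. stock: 0 - 0 = 0. total_sold = 20
  Event 11 (restock 27): 0 + 27 = 27
  Event 12 (restock 23): 27 + 23 = 50
Final: stock = 50, total_sold = 20

First zero at event 5.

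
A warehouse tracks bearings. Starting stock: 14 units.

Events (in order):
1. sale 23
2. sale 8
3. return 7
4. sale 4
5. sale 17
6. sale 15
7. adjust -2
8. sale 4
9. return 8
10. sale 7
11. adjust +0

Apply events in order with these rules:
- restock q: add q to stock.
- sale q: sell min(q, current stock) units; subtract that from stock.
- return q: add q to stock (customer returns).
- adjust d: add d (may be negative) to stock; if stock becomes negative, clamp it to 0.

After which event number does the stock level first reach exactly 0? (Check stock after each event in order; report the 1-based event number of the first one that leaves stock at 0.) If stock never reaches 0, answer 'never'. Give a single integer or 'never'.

Processing events:
Start: stock = 14
  Event 1 (sale 23): sell min(23,14)=14. stock: 14 - 14 = 0. total_sold = 14
  Event 2 (sale 8): sell min(8,0)=0. stock: 0 - 0 = 0. total_sold = 14
  Event 3 (return 7): 0 + 7 = 7
  Event 4 (sale 4): sell min(4,7)=4. stock: 7 - 4 = 3. total_sold = 18
  Event 5 (sale 17): sell min(17,3)=3. stock: 3 - 3 = 0. total_sold = 21
  Event 6 (sale 15): sell min(15,0)=0. stock: 0 - 0 = 0. total_sold = 21
  Event 7 (adjust -2): 0 + -2 = 0 (clamped to 0)
  Event 8 (sale 4): sell min(4,0)=0. stock: 0 - 0 = 0. total_sold = 21
  Event 9 (return 8): 0 + 8 = 8
  Event 10 (sale 7): sell min(7,8)=7. stock: 8 - 7 = 1. total_sold = 28
  Event 11 (adjust +0): 1 + 0 = 1
Final: stock = 1, total_sold = 28

First zero at event 1.

Answer: 1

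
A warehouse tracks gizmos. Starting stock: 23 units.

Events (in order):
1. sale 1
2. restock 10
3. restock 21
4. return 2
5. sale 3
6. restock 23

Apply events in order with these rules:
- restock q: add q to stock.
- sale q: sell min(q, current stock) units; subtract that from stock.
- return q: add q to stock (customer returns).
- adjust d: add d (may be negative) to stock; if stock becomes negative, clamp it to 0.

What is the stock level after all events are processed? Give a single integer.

Answer: 75

Derivation:
Processing events:
Start: stock = 23
  Event 1 (sale 1): sell min(1,23)=1. stock: 23 - 1 = 22. total_sold = 1
  Event 2 (restock 10): 22 + 10 = 32
  Event 3 (restock 21): 32 + 21 = 53
  Event 4 (return 2): 53 + 2 = 55
  Event 5 (sale 3): sell min(3,55)=3. stock: 55 - 3 = 52. total_sold = 4
  Event 6 (restock 23): 52 + 23 = 75
Final: stock = 75, total_sold = 4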